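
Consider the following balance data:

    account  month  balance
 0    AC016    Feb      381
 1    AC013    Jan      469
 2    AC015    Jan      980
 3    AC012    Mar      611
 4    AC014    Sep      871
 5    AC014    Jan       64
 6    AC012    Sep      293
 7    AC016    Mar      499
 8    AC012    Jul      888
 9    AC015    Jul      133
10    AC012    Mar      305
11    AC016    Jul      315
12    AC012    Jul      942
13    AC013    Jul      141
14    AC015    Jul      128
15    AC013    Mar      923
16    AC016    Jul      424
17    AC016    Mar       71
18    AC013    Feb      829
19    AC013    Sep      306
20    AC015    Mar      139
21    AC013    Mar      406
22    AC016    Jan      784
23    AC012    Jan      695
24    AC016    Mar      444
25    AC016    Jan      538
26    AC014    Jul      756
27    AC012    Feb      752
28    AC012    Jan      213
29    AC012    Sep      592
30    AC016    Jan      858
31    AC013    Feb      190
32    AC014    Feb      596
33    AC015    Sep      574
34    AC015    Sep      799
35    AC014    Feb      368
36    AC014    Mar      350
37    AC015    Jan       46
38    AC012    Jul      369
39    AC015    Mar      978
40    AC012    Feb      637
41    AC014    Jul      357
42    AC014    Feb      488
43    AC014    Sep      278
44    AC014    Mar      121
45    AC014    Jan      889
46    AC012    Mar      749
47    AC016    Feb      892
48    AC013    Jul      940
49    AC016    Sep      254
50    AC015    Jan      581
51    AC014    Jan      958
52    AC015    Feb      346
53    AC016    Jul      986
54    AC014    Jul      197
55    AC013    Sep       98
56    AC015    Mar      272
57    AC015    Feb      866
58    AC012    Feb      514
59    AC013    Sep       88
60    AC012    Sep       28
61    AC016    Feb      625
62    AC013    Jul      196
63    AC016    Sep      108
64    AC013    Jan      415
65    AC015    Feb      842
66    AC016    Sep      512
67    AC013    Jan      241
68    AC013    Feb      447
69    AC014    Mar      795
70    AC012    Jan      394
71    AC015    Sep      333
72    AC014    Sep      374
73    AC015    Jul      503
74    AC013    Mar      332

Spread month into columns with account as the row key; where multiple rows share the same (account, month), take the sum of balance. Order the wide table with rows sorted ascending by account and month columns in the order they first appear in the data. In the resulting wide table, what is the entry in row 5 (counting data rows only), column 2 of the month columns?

With rows sorted ascending by account, row 5 is account=AC016. month columns in first-appearance order: Feb, Jan, Mar, Sep, Jul; column 2 is Jan.
Long rows with account=AC016, month=Jan: 784 + 538 + 858 = 2180.

2180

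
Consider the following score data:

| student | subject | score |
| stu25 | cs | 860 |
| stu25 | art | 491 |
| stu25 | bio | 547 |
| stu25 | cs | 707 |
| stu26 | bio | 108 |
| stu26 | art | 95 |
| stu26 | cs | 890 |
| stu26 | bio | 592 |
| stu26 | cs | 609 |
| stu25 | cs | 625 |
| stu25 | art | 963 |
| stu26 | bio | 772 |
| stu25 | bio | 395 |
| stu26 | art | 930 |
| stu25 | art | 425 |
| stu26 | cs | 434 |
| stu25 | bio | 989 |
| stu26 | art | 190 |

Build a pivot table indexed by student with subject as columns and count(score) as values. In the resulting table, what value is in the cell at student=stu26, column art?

Rows with student=stu26 and subject=art: score values are 95, 930, 190.
3 rows match — count = 3.

3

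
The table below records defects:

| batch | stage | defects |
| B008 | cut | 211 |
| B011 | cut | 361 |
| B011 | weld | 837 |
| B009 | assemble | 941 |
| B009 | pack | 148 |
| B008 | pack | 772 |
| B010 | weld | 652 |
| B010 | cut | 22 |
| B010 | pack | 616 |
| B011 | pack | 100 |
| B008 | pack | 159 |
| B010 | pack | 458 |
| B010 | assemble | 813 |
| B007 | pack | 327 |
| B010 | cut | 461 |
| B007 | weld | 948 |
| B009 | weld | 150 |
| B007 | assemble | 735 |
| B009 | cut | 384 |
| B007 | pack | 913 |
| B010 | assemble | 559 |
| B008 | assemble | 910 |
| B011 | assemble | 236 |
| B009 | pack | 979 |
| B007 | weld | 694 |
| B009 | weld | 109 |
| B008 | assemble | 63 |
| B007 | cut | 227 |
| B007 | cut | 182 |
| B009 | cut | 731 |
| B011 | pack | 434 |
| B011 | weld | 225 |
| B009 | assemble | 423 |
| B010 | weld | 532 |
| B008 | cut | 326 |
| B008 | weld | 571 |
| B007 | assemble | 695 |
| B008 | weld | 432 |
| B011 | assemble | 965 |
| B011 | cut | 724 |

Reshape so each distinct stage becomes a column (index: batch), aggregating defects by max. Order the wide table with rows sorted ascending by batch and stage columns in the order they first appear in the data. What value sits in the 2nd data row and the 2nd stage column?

With rows sorted ascending by batch, row 2 is batch=B008. stage columns in first-appearance order: cut, weld, assemble, pack; column 2 is weld.
Long rows with batch=B008, stage=weld: max(571, 432) = 571.

571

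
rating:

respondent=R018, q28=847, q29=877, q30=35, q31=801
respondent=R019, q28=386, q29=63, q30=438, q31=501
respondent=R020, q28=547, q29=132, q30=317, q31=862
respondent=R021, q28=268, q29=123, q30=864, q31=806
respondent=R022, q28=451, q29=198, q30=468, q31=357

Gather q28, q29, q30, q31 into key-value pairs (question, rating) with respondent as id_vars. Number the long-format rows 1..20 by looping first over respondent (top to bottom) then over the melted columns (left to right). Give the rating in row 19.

468

20 rows total (5 × 4). Row 19: index ⌊(19-1)/4⌋ = 4 into respondent → R022; (19-1) mod 4 = 2 into the melted columns → q30.
So row 19 is (R022, q30, 468); rating = 468.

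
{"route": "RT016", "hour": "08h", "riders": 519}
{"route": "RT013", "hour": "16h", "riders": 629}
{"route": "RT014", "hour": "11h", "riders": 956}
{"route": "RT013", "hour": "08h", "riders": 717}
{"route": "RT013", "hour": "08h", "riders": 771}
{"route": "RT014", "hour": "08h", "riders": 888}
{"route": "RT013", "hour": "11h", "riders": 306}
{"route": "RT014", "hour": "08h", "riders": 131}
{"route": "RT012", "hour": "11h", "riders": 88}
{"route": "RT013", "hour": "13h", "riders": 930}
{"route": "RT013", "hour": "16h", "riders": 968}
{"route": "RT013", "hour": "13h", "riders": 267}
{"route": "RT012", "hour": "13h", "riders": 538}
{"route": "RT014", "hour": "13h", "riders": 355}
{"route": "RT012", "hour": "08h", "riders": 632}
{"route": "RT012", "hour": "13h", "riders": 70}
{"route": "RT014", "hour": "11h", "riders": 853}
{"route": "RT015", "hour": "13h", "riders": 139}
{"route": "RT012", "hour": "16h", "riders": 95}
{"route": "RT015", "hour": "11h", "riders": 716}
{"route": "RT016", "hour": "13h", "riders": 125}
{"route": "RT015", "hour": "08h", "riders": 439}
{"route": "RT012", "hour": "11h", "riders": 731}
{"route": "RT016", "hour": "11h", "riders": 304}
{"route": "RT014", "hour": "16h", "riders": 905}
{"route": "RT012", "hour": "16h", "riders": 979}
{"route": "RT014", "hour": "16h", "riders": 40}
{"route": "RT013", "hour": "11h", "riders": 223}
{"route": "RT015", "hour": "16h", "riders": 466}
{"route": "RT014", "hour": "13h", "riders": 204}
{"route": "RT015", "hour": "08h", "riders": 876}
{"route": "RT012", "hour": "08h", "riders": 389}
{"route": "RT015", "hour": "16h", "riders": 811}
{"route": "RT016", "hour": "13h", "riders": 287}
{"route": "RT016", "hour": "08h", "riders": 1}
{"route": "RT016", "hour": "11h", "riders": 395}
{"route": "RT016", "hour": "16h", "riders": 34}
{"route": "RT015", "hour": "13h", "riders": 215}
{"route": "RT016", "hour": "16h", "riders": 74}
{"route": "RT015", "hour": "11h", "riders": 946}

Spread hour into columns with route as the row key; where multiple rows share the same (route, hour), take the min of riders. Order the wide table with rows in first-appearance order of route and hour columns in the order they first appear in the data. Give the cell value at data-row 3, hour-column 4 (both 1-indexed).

204

With rows in first-appearance order of route, row 3 is route=RT014. hour columns in first-appearance order: 08h, 16h, 11h, 13h; column 4 is 13h.
Long rows with route=RT014, hour=13h: min(355, 204) = 204.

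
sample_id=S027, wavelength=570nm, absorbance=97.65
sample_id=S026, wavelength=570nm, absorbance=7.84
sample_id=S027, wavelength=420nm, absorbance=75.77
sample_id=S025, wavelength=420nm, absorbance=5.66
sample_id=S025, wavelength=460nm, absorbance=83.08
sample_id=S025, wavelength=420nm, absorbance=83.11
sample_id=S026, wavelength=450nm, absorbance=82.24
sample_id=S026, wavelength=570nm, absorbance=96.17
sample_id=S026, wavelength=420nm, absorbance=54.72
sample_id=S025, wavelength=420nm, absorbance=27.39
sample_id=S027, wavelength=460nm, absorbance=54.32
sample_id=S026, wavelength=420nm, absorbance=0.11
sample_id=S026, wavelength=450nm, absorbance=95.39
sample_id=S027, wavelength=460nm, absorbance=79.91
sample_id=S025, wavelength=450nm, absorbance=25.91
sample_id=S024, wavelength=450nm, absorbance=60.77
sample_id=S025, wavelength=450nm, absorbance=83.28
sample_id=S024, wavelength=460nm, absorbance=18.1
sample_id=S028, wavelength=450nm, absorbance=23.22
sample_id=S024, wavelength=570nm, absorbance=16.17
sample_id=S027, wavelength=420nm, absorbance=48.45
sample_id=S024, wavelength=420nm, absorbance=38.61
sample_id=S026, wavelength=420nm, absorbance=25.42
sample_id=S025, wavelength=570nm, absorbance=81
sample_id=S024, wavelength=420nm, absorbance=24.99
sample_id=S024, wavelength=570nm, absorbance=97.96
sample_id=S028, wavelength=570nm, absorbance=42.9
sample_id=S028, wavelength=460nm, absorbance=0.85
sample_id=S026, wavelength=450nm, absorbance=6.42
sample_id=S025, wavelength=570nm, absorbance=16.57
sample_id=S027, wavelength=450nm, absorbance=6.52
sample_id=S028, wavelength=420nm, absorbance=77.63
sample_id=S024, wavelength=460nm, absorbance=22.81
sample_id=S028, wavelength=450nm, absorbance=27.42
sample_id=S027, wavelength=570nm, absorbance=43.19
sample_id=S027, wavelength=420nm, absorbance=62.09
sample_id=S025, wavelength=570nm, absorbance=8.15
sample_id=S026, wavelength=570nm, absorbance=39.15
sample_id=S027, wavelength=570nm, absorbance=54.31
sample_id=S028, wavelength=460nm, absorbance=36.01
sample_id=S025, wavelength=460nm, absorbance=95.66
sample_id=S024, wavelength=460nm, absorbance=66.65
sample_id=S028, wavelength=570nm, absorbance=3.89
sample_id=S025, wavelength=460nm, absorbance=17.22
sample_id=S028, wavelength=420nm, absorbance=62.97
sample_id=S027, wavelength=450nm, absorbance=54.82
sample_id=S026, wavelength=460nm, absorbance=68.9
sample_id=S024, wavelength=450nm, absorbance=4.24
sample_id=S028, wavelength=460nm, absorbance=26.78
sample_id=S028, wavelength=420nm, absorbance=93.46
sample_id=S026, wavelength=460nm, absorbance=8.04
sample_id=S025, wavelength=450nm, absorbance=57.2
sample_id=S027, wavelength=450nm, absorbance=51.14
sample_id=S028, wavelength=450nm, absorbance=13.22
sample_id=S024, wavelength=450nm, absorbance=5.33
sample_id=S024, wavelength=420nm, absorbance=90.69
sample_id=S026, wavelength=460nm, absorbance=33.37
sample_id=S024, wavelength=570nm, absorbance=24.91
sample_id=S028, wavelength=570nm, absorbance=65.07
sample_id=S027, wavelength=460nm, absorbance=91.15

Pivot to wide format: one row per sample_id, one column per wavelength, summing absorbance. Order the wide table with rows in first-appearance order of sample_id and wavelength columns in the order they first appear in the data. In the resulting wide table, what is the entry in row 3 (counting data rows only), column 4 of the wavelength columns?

With rows in first-appearance order of sample_id, row 3 is sample_id=S025. wavelength columns in first-appearance order: 570nm, 420nm, 460nm, 450nm; column 4 is 450nm.
Long rows with sample_id=S025, wavelength=450nm: 25.91 + 83.28 + 57.2 = 166.39.

166.39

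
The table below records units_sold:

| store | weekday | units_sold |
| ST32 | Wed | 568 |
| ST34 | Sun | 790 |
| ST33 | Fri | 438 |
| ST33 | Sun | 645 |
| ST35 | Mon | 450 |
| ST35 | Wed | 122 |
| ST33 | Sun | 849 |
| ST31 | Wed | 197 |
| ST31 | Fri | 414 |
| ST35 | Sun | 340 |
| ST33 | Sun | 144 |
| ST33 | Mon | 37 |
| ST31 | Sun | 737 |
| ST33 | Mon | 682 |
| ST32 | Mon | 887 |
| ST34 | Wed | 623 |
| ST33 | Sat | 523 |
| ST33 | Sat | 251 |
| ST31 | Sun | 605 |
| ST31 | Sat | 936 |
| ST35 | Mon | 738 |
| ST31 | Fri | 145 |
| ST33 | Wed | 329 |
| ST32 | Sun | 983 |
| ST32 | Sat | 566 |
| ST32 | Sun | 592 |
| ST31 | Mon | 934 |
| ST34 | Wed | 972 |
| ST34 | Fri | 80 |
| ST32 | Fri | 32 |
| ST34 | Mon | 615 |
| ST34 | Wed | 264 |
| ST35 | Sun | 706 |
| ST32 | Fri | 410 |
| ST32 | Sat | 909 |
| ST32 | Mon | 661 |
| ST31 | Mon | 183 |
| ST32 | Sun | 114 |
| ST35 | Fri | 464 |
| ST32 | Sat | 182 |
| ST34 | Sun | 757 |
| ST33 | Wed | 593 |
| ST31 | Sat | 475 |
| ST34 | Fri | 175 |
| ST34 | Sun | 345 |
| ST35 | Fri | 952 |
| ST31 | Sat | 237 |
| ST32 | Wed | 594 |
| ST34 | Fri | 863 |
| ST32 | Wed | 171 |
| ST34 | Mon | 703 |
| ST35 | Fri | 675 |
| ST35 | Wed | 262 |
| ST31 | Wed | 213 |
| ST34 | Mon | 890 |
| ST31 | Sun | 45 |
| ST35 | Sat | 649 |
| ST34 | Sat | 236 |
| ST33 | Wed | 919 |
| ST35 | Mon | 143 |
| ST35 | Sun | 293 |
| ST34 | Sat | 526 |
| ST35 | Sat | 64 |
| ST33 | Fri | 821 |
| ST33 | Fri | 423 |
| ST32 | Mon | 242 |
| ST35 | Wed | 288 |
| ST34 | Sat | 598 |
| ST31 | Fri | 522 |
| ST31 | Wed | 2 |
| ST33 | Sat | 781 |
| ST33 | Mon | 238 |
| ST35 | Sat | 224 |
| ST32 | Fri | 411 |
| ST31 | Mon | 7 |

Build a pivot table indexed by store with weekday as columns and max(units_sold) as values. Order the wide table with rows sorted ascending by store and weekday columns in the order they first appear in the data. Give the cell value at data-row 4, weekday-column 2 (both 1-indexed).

With rows sorted ascending by store, row 4 is store=ST34. weekday columns in first-appearance order: Wed, Sun, Fri, Mon, Sat; column 2 is Sun.
Long rows with store=ST34, weekday=Sun: max(790, 757, 345) = 790.

790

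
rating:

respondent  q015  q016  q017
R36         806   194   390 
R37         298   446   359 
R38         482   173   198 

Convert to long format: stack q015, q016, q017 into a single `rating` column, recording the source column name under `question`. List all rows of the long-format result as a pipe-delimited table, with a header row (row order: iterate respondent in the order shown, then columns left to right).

| respondent | question | rating |
| R36 | q015 | 806 |
| R36 | q016 | 194 |
| R36 | q017 | 390 |
| R37 | q015 | 298 |
| R37 | q016 | 446 |
| R37 | q017 | 359 |
| R38 | q015 | 482 |
| R38 | q016 | 173 |
| R38 | q017 | 198 |

Each (respondent, column) pair becomes one row: 3 × 3 = 9 rows.
For example, (R36, q015) → rating=806.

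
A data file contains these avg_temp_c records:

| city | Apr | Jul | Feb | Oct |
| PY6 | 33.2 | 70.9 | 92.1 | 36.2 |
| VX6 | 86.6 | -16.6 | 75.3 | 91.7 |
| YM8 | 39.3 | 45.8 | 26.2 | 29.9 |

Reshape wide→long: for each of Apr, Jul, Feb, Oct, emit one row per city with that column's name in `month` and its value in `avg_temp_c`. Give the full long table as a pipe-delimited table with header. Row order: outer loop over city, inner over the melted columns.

| city | month | avg_temp_c |
| PY6 | Apr | 33.2 |
| PY6 | Jul | 70.9 |
| PY6 | Feb | 92.1 |
| PY6 | Oct | 36.2 |
| VX6 | Apr | 86.6 |
| VX6 | Jul | -16.6 |
| VX6 | Feb | 75.3 |
| VX6 | Oct | 91.7 |
| YM8 | Apr | 39.3 |
| YM8 | Jul | 45.8 |
| YM8 | Feb | 26.2 |
| YM8 | Oct | 29.9 |

Each (city, column) pair becomes one row: 3 × 4 = 12 rows.
For example, (PY6, Apr) → avg_temp_c=33.2.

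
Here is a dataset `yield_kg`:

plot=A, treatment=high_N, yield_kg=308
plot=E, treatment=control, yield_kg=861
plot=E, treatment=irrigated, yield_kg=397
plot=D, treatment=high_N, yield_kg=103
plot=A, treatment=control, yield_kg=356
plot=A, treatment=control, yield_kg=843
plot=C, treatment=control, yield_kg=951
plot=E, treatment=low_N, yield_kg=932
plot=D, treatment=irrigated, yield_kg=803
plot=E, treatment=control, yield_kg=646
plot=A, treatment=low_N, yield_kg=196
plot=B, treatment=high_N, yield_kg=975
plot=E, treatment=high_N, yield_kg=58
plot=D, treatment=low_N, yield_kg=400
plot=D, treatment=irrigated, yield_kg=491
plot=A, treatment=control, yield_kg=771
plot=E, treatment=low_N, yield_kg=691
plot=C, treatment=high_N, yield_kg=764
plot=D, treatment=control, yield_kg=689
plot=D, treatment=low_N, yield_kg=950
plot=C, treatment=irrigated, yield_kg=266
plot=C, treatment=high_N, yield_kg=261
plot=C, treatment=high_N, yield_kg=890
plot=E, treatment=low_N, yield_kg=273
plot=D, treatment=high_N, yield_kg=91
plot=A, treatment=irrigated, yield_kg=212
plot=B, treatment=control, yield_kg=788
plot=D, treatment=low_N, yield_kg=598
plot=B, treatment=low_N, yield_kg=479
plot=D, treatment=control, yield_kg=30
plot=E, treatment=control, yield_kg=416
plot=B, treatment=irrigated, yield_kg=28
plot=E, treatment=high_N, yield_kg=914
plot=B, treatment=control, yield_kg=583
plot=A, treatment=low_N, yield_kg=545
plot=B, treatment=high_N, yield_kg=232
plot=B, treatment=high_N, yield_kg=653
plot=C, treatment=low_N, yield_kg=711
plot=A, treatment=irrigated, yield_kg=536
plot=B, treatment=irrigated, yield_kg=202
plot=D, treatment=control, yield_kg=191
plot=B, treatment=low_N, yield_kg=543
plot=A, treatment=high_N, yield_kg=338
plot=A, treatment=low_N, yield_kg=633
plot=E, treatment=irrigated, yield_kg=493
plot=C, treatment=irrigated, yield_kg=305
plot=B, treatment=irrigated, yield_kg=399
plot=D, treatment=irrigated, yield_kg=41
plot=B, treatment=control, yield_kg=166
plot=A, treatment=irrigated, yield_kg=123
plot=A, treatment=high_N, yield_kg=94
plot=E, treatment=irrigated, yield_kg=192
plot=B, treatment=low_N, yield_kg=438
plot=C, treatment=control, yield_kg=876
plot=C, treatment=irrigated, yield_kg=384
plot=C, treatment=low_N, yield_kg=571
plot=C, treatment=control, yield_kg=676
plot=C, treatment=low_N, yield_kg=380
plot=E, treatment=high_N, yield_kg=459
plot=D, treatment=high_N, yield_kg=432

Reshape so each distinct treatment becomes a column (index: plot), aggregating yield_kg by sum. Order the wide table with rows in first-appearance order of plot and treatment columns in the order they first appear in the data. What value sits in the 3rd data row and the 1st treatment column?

With rows in first-appearance order of plot, row 3 is plot=D. treatment columns in first-appearance order: high_N, control, irrigated, low_N; column 1 is high_N.
Long rows with plot=D, treatment=high_N: 103 + 91 + 432 = 626.

626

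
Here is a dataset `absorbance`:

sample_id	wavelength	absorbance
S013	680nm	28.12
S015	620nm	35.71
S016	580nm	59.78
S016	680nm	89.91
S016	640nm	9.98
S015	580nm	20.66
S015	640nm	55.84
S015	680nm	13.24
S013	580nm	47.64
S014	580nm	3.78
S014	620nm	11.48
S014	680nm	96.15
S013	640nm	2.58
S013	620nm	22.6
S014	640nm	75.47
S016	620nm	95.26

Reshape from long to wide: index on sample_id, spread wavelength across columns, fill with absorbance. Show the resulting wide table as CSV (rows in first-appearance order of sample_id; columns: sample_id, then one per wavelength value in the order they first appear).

sample_id,680nm,620nm,580nm,640nm
S013,28.12,22.6,47.64,2.58
S015,13.24,35.71,20.66,55.84
S016,89.91,95.26,59.78,9.98
S014,96.15,11.48,3.78,75.47

Columns: sample_id plus the 4 distinct wavelength values (680nm, 620nm, 580nm, 640nm).
For example, row S013 column 680nm takes absorbance=28.12 from the long row (S013, 680nm).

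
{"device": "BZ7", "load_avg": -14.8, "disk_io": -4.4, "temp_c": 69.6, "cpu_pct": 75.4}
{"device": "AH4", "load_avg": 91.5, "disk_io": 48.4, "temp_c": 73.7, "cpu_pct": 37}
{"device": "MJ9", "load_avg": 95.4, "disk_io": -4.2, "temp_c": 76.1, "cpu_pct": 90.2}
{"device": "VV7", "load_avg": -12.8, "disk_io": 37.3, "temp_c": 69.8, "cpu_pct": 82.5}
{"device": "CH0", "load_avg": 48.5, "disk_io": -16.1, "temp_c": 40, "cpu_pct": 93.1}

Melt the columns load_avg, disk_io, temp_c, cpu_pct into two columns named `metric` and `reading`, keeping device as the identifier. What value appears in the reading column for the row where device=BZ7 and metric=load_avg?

-14.8

Unpivoting turns each (device, wide-column) pair into one long row.
The wide cell at row BZ7, column load_avg holds -14.8, so the long row (BZ7, load_avg) has reading=-14.8.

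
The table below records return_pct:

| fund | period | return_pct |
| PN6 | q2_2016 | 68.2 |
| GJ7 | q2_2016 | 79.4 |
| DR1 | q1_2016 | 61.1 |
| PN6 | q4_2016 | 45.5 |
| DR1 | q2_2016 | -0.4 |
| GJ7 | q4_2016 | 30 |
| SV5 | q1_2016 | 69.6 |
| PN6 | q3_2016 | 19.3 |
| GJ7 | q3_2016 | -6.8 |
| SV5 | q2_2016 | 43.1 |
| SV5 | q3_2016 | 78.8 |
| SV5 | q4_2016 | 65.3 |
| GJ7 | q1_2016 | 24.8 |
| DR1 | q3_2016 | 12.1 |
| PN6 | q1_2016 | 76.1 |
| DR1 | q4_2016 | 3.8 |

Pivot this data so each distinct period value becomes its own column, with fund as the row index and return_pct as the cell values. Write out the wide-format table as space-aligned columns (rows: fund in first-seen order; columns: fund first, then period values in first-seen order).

fund  q2_2016  q1_2016  q4_2016  q3_2016
PN6   68.2     76.1     45.5     19.3   
GJ7   79.4     24.8     30       -6.8   
DR1   -0.4     61.1     3.8      12.1   
SV5   43.1     69.6     65.3     78.8   

Columns: fund plus the 4 distinct period values (q2_2016, q1_2016, q4_2016, q3_2016).
For example, row PN6 column q2_2016 takes return_pct=68.2 from the long row (PN6, q2_2016).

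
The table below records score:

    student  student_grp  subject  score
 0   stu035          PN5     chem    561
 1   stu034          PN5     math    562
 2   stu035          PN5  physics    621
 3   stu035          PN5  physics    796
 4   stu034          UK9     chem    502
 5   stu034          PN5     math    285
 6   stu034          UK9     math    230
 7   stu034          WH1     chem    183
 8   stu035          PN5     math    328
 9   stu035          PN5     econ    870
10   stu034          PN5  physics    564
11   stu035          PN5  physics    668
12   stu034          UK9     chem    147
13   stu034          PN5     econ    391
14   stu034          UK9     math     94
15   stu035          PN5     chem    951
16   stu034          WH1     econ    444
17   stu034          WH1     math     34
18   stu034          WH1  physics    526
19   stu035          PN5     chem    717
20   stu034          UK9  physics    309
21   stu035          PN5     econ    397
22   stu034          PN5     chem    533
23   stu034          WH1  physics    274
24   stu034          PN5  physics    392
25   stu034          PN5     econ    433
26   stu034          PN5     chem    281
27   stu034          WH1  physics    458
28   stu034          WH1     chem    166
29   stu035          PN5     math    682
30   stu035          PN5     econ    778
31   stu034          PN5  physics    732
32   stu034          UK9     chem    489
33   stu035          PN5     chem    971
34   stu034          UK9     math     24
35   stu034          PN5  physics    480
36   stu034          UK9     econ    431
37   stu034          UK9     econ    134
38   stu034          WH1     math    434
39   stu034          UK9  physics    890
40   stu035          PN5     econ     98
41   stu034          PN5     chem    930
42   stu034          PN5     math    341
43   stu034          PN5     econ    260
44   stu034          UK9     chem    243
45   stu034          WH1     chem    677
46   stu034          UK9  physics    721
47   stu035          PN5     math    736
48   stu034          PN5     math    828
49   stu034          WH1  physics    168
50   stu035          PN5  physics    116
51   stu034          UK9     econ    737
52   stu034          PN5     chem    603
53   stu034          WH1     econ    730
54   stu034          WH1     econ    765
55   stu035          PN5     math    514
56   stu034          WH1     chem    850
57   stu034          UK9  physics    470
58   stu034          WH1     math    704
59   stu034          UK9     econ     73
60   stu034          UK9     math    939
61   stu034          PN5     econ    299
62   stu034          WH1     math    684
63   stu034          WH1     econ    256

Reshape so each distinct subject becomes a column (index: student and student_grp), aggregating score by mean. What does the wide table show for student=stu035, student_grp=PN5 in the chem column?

Rows with student=stu035, student_grp=PN5 and subject=chem: score values are 561, 951, 717, 971.
(561 + 951 + 717 + 971) / 4 = 800.

800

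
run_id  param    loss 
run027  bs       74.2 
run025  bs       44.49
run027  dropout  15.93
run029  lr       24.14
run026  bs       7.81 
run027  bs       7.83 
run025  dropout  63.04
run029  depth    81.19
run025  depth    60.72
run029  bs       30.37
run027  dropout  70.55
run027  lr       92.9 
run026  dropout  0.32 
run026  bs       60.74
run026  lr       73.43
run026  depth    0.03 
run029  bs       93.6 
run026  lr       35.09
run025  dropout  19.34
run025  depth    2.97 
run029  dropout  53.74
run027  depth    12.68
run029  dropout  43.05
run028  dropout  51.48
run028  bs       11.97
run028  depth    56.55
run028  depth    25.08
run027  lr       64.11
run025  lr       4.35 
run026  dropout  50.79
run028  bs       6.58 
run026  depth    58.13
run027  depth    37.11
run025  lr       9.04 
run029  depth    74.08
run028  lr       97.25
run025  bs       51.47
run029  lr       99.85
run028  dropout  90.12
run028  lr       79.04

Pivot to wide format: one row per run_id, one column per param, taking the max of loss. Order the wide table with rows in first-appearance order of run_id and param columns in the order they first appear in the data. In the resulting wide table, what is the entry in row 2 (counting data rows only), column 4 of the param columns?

With rows in first-appearance order of run_id, row 2 is run_id=run025. param columns in first-appearance order: bs, dropout, lr, depth; column 4 is depth.
Long rows with run_id=run025, param=depth: max(60.72, 2.97) = 60.72.

60.72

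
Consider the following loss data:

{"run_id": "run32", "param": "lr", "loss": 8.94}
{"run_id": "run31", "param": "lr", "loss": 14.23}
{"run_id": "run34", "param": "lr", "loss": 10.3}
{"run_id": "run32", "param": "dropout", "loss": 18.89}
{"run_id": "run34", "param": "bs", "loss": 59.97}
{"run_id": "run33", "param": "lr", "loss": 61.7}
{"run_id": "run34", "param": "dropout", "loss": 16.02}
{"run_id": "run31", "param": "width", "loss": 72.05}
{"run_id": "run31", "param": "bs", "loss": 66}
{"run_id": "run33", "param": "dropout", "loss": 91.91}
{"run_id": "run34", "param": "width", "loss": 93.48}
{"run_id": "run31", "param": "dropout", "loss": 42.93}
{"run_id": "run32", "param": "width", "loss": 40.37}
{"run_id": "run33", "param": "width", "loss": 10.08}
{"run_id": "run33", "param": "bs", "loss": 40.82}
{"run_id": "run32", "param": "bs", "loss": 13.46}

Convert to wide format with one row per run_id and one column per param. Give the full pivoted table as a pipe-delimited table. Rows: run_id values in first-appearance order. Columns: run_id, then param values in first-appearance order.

| run_id | lr | dropout | bs | width |
| run32 | 8.94 | 18.89 | 13.46 | 40.37 |
| run31 | 14.23 | 42.93 | 66 | 72.05 |
| run34 | 10.3 | 16.02 | 59.97 | 93.48 |
| run33 | 61.7 | 91.91 | 40.82 | 10.08 |

Columns: run_id plus the 4 distinct param values (lr, dropout, bs, width).
For example, row run32 column lr takes loss=8.94 from the long row (run32, lr).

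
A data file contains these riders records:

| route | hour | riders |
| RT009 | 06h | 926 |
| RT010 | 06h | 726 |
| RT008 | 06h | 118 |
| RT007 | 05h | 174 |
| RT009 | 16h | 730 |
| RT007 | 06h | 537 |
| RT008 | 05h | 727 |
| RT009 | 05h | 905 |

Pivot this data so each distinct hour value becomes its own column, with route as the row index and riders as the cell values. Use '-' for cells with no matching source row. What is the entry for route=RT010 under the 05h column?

No long-format row has route=RT010 and hour=05h, so the cell is -.

-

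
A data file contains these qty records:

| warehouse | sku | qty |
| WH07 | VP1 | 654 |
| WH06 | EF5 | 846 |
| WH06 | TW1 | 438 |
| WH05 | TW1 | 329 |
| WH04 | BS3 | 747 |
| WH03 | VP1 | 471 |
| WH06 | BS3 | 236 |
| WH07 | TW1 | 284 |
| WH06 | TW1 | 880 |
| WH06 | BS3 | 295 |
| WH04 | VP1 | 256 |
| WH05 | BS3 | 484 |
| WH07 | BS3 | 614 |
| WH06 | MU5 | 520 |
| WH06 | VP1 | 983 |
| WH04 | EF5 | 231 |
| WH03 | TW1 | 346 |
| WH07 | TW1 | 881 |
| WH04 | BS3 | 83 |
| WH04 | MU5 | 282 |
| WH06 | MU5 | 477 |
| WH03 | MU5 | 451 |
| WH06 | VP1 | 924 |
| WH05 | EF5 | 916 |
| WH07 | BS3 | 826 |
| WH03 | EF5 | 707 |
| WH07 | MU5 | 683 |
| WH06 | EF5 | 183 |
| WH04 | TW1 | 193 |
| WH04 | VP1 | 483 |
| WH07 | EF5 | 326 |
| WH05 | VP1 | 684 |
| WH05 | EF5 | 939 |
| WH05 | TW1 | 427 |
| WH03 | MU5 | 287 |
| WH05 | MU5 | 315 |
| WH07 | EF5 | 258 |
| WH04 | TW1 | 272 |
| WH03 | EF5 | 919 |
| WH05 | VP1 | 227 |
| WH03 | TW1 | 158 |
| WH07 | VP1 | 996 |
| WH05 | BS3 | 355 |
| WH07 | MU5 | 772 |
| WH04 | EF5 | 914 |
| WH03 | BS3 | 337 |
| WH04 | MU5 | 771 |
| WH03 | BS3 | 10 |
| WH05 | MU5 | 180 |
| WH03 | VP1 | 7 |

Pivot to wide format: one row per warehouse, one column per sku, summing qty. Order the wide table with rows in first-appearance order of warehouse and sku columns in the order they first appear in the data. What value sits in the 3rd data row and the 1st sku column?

911

With rows in first-appearance order of warehouse, row 3 is warehouse=WH05. sku columns in first-appearance order: VP1, EF5, TW1, BS3, MU5; column 1 is VP1.
Long rows with warehouse=WH05, sku=VP1: 684 + 227 = 911.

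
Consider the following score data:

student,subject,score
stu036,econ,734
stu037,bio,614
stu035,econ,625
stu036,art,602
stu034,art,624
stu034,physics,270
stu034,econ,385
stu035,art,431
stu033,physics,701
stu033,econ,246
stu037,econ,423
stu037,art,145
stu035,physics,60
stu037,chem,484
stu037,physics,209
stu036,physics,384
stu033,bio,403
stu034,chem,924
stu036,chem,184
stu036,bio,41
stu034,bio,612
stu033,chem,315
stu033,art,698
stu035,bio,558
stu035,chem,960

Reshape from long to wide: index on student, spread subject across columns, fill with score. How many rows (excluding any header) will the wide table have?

5

5 distinct student values → 5 rows.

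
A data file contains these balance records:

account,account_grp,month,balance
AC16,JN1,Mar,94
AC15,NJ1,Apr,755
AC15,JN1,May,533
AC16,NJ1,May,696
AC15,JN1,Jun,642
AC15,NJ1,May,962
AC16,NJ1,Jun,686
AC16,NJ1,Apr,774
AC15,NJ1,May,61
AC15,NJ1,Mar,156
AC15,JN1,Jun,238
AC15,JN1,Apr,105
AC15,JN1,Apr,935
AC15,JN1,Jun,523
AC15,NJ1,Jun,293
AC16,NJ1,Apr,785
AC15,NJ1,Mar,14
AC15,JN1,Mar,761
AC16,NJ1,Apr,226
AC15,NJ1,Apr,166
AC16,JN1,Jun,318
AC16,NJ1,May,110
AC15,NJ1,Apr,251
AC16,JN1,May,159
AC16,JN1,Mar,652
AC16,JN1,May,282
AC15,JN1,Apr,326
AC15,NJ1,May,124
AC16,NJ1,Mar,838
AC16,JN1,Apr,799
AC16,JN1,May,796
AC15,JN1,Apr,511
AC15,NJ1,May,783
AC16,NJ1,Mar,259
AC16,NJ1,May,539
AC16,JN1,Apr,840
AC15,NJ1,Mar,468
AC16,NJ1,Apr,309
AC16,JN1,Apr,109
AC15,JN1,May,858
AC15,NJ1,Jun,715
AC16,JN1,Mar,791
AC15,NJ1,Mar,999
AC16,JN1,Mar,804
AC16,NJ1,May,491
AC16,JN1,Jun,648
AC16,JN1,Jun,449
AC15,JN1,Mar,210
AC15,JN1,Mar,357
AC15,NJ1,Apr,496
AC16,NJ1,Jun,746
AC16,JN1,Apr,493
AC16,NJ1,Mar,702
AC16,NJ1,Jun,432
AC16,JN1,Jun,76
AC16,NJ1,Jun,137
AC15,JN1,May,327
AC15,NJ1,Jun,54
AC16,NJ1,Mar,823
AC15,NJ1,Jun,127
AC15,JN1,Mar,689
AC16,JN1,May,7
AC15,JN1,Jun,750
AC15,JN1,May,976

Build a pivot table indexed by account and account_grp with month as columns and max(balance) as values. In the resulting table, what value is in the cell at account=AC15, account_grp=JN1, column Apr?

Rows with account=AC15, account_grp=JN1 and month=Apr: balance values are 105, 935, 326, 511.
max(105, 935, 326, 511) = 935.

935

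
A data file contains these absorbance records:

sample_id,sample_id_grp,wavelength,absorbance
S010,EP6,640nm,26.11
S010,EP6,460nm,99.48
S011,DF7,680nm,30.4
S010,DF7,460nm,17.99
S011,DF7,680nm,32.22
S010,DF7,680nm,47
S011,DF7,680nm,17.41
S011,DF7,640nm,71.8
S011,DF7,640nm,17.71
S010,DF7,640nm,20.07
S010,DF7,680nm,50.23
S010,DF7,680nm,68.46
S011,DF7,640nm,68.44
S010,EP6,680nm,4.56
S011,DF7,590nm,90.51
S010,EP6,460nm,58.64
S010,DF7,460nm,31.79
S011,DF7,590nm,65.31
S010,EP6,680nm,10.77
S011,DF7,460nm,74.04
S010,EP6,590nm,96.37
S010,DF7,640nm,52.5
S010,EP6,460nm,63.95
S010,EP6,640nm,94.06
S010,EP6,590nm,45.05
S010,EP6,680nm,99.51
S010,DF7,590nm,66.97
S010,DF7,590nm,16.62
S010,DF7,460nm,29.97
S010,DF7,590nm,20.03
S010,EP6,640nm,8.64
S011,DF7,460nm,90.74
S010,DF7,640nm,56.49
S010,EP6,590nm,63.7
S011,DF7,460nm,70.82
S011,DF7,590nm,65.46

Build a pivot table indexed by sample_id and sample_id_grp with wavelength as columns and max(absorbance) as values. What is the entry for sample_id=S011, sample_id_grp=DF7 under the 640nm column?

Rows with sample_id=S011, sample_id_grp=DF7 and wavelength=640nm: absorbance values are 71.8, 17.71, 68.44.
max(71.8, 17.71, 68.44) = 71.8.

71.8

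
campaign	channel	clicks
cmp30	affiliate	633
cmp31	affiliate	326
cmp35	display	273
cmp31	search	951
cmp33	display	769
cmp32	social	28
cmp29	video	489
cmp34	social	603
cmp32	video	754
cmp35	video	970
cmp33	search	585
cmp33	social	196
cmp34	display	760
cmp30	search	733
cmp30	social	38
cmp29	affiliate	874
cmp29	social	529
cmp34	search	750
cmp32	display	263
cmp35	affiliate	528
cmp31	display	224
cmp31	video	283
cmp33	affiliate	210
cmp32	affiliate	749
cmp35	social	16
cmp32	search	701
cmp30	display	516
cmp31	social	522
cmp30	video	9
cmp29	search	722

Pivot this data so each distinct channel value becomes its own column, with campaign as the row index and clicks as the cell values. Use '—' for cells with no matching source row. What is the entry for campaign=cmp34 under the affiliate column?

No long-format row has campaign=cmp34 and channel=affiliate, so the cell is —.

—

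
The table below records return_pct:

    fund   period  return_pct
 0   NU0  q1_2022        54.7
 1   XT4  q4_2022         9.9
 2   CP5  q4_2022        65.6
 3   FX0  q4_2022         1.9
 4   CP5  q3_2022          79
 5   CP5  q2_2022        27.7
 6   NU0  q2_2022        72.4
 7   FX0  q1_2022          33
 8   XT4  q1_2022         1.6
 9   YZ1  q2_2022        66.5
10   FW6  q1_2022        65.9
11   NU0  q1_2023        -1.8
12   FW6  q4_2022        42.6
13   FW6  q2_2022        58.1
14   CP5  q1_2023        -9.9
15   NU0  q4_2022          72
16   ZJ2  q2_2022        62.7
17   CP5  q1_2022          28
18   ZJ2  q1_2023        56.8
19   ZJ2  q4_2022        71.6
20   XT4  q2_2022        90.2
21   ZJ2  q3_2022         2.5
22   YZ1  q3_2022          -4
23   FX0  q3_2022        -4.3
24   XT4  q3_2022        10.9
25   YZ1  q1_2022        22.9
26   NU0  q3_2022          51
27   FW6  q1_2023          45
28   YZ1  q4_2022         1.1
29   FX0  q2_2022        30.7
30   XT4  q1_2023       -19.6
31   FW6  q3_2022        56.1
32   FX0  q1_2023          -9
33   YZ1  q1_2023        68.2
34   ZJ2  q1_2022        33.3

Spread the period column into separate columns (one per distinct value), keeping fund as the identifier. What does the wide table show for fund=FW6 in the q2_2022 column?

58.1

Wide layout: rows indexed by fund, columns are the 5 distinct period values (q1_2022, q4_2022, q3_2022, q2_2022, q1_2023).
Cell (fund=FW6, period=q2_2022) draws from the long row where fund=FW6 and period=q2_2022, which has return_pct=58.1.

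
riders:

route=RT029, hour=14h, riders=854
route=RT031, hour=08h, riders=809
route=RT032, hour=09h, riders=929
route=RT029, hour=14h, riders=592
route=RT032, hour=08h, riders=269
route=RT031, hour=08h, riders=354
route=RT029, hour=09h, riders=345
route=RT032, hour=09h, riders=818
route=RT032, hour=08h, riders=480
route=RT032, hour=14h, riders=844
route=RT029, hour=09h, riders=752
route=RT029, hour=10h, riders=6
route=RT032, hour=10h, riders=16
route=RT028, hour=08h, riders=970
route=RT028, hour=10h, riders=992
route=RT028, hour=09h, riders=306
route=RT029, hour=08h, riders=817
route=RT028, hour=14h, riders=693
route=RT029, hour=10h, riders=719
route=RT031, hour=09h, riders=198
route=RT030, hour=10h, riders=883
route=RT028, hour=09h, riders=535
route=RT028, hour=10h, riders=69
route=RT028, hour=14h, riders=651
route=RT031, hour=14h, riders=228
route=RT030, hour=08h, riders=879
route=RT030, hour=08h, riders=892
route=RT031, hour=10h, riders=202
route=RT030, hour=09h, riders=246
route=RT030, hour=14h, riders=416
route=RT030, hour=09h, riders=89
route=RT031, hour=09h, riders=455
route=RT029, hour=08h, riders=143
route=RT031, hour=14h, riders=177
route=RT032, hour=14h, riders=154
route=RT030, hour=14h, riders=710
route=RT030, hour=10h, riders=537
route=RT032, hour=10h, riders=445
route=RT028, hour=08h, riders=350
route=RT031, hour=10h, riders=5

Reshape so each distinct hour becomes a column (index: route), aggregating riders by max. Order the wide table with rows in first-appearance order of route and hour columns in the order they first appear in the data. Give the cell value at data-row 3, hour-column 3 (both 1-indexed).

With rows in first-appearance order of route, row 3 is route=RT032. hour columns in first-appearance order: 14h, 08h, 09h, 10h; column 3 is 09h.
Long rows with route=RT032, hour=09h: max(929, 818) = 929.

929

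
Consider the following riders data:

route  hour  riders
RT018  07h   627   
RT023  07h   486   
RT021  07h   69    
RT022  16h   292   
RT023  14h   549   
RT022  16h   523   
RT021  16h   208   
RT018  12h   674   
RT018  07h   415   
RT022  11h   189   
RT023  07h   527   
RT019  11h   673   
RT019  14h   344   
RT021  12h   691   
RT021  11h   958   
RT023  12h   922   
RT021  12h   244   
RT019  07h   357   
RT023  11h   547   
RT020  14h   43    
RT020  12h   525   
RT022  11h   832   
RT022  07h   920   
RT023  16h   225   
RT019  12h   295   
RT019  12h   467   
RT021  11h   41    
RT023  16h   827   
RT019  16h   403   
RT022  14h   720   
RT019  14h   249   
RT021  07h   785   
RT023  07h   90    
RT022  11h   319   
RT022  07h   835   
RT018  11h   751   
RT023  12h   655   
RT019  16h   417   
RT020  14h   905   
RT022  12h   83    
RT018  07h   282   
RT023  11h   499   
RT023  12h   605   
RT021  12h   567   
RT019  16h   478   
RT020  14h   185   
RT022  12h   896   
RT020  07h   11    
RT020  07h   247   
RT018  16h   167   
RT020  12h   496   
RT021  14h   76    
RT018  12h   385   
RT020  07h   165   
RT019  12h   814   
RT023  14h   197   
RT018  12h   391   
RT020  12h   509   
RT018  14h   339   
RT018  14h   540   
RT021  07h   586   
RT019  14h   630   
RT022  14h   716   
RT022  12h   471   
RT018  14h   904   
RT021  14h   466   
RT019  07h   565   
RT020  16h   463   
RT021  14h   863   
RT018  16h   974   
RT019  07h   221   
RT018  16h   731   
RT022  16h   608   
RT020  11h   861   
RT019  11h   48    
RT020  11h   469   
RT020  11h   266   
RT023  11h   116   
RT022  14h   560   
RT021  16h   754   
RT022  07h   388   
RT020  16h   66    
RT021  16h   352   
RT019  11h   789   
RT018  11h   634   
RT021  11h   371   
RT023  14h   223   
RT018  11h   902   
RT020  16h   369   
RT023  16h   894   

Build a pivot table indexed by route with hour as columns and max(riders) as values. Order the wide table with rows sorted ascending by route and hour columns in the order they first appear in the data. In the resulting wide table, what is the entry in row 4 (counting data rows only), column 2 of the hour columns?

With rows sorted ascending by route, row 4 is route=RT021. hour columns in first-appearance order: 07h, 16h, 14h, 12h, 11h; column 2 is 16h.
Long rows with route=RT021, hour=16h: max(208, 754, 352) = 754.

754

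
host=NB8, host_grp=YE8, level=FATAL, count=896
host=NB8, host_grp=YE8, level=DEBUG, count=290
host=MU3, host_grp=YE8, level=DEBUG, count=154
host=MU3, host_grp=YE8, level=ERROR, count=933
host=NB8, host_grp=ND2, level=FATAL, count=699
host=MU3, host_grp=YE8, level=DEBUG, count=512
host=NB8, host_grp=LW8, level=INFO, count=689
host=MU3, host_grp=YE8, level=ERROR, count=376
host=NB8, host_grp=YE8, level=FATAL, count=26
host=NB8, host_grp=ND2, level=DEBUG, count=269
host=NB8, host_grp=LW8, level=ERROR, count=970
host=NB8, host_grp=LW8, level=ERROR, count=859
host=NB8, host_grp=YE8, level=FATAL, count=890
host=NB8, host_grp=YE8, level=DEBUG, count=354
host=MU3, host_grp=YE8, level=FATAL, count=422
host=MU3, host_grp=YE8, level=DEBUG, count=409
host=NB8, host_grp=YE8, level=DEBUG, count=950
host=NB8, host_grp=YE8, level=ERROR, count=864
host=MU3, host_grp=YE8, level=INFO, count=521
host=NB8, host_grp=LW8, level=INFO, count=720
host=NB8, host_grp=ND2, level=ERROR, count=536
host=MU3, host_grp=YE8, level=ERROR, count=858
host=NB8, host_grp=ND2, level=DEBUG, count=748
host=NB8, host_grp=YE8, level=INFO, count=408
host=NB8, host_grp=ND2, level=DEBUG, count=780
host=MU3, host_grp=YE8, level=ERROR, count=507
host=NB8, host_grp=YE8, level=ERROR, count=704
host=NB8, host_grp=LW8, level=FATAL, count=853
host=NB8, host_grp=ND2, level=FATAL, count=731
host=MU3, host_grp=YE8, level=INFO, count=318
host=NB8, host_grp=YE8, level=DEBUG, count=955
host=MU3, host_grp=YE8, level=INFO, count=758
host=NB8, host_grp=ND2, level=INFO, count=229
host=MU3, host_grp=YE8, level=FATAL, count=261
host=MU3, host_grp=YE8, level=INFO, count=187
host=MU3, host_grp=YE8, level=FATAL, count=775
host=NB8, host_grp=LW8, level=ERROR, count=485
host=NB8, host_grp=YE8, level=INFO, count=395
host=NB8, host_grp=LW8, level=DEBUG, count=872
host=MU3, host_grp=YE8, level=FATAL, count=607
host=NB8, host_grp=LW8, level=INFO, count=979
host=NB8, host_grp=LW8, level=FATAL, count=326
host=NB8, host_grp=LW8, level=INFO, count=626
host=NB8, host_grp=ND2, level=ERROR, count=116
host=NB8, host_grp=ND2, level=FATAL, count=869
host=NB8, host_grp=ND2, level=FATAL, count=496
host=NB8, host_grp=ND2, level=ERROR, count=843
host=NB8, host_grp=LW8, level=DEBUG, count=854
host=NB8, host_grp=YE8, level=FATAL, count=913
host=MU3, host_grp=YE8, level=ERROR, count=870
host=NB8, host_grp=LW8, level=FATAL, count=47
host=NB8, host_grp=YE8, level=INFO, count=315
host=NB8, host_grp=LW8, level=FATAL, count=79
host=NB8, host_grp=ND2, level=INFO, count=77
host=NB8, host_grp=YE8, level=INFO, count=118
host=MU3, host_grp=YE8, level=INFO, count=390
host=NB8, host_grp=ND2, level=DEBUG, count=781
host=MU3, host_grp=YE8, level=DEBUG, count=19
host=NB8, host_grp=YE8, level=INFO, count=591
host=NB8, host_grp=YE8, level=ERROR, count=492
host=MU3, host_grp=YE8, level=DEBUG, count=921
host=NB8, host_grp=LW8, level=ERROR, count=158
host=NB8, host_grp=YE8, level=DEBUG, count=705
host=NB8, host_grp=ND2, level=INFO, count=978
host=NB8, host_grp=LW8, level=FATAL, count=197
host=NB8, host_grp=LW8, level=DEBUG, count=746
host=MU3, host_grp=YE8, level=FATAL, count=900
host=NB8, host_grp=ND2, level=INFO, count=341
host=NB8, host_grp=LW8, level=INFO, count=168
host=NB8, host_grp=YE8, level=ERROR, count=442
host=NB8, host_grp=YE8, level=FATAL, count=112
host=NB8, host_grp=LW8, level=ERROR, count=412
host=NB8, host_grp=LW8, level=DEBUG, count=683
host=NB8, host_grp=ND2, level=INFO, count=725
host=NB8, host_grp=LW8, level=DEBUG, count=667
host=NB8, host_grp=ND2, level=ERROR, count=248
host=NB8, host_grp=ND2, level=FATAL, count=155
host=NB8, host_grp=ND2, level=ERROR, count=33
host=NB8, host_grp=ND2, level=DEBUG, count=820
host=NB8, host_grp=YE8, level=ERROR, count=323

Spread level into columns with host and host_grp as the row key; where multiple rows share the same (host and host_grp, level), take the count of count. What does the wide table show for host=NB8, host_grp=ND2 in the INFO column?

Rows with host=NB8, host_grp=ND2 and level=INFO: count values are 229, 77, 978, 341, 725.
5 rows match — count = 5.

5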